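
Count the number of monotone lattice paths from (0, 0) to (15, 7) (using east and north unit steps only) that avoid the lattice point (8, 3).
Number of paths = 116094

Total paths from (0, 0) to (15, 7): C(22, 15) = 170544. Paths through (8, 3): (paths (0, 0) → (8, 3)) × (paths (8, 3) → (15, 7)) = C(11, 8) · C(11, 7) = 165 · 330 = 54450. Avoidance count = 170544 − 54450 = 116094.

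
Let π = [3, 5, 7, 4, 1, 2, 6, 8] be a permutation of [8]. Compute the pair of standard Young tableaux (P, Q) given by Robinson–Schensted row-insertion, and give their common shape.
P = [1, 2, 6, 8] / [3, 4, 7] / [5];  Q = [1, 2, 3, 8] / [4, 6, 7] / [5];  common shape = (4, 3, 1)

Row-insert the values π_1, π_2, … into P one at a time, bumping the leftmost entry strictly greater than the inserted value down to the next row. The recording tableau Q records, in position (i, j), the step at which that cell was added to P.
  Insert 3 (step 1): P = [3];  Q = [1]
  Insert 5 (step 2): P = [3, 5];  Q = [1, 2]
  Insert 7 (step 3): P = [3, 5, 7];  Q = [1, 2, 3]
  Insert 4 (step 4): P = [3, 4, 7] / [5];  Q = [1, 2, 3] / [4]
  Insert 1 (step 5): P = [1, 4, 7] / [3] / [5];  Q = [1, 2, 3] / [4] / [5]
  Insert 2 (step 6): P = [1, 2, 7] / [3, 4] / [5];  Q = [1, 2, 3] / [4, 6] / [5]
  Insert 6 (step 7): P = [1, 2, 6] / [3, 4, 7] / [5];  Q = [1, 2, 3] / [4, 6, 7] / [5]
  Insert 8 (step 8): P = [1, 2, 6, 8] / [3, 4, 7] / [5];  Q = [1, 2, 3, 8] / [4, 6, 7] / [5]
Final shape: (4, 3, 1).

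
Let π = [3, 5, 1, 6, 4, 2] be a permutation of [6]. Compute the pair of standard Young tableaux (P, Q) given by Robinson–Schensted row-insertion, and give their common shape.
P = [1, 2, 6] / [3, 4] / [5];  Q = [1, 2, 4] / [3, 5] / [6];  common shape = (3, 2, 1)

Row-insert the values π_1, π_2, … into P one at a time, bumping the leftmost entry strictly greater than the inserted value down to the next row. The recording tableau Q records, in position (i, j), the step at which that cell was added to P.
  Insert 3 (step 1): P = [3];  Q = [1]
  Insert 5 (step 2): P = [3, 5];  Q = [1, 2]
  Insert 1 (step 3): P = [1, 5] / [3];  Q = [1, 2] / [3]
  Insert 6 (step 4): P = [1, 5, 6] / [3];  Q = [1, 2, 4] / [3]
  Insert 4 (step 5): P = [1, 4, 6] / [3, 5];  Q = [1, 2, 4] / [3, 5]
  Insert 2 (step 6): P = [1, 2, 6] / [3, 4] / [5];  Q = [1, 2, 4] / [3, 5] / [6]
Final shape: (3, 2, 1).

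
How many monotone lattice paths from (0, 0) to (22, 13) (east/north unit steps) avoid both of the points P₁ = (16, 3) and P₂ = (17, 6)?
Number of paths = 1391697816

Inclusion–exclusion. Total paths: C(35, 22) = 1476337800. Through P₁: C(19, 16)·C(16, 6) = 7759752. Through P₂: C(23, 17)·C(12, 5) = 79950024. Since P₁ is strictly southwest of P₂, a monotone path through both must visit P₁ then P₂; paths through both = C(19, 16)·C(4, 1)·C(12, 5) = 3069792. Avoid both = 1476337800 − 7759752 − 79950024 + 3069792 = 1391697816.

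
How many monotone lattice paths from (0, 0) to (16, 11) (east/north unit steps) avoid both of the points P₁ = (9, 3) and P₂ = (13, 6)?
Number of paths = 10534003

Inclusion–exclusion. Total paths: C(27, 16) = 13037895. Through P₁: C(12, 9)·C(15, 7) = 1415700. Through P₂: C(19, 13)·C(8, 3) = 1519392. Since P₁ is strictly southwest of P₂, a monotone path through both must visit P₁ then P₂; paths through both = C(12, 9)·C(7, 4)·C(8, 3) = 431200. Avoid both = 13037895 − 1415700 − 1519392 + 431200 = 10534003.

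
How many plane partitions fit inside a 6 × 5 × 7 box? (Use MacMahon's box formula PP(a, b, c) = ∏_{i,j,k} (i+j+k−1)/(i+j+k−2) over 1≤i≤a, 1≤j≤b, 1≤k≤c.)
PP(6, 5, 7) = 739309710568

Evaluate the triple product over i = 1..6, j = 1..5, k = 1..7. The factors are (2/1) · (3/2) · (4/3) · (5/4) · (6/5) · (7/6) · (8/7) · (3/2) · … (210 factors total). The numerators and denominators telescope so the product is an integer; carrying out the multiplication exactly gives PP(6, 5, 7) = 739309710568.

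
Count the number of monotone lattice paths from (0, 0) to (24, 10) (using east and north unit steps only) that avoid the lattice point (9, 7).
Number of paths = 121793100

Total paths from (0, 0) to (24, 10): C(34, 24) = 131128140. Paths through (9, 7): (paths (0, 0) → (9, 7)) × (paths (9, 7) → (24, 10)) = C(16, 9) · C(18, 15) = 11440 · 816 = 9335040. Avoidance count = 131128140 − 9335040 = 121793100.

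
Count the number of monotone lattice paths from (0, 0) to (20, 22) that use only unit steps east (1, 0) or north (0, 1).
Number of paths = 513791607420

A monotone lattice path from (0, 0) to (20, 22) consists of 20 east steps and 22 north steps in some order, so it is determined by which 20 of the 42 steps are east. The count is C(42, 20) = 513791607420.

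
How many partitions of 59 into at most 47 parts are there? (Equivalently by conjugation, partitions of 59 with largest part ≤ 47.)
p(59, parts ≤ 47) = 831625

Use the recurrence p(n, m) = p(n, m−1) + p(n−m, m): either the largest part is < m (count p(n, m−1)) or the largest part is exactly m (remove one copy of m, count p(n−m, m)). With p(0, ·) = 1 this gives p(59, parts ≤ 47) = 831625. (By conjugating Young diagrams, this also counts partitions of 59 into at most 47 parts.)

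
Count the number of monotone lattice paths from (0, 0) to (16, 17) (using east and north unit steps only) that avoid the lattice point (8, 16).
Number of paths = 1160183871

Total paths from (0, 0) to (16, 17): C(33, 16) = 1166803110. Paths through (8, 16): (paths (0, 0) → (8, 16)) × (paths (8, 16) → (16, 17)) = C(24, 8) · C(9, 8) = 735471 · 9 = 6619239. Avoidance count = 1166803110 − 6619239 = 1160183871.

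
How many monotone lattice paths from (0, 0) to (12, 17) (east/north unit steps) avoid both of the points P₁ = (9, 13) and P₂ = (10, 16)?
Number of paths = 24520070

Inclusion–exclusion. Total paths: C(29, 12) = 51895935. Through P₁: C(22, 9)·C(7, 3) = 17409700. Through P₂: C(26, 10)·C(3, 2) = 15935205. Since P₁ is strictly southwest of P₂, a monotone path through both must visit P₁ then P₂; paths through both = C(22, 9)·C(4, 1)·C(3, 2) = 5969040. Avoid both = 51895935 − 17409700 − 15935205 + 5969040 = 24520070.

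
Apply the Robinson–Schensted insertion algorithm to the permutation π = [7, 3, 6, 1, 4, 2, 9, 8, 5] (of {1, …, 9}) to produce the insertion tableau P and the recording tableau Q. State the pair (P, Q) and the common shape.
P = [1, 2, 5] / [3, 4, 8] / [6, 9] / [7];  Q = [1, 3, 7] / [2, 5, 8] / [4, 9] / [6];  common shape = (3, 3, 2, 1)

Row-insert the values π_1, π_2, … into P one at a time, bumping the leftmost entry strictly greater than the inserted value down to the next row. The recording tableau Q records, in position (i, j), the step at which that cell was added to P.
  Insert 7 (step 1): P = [7];  Q = [1]
  Insert 3 (step 2): P = [3] / [7];  Q = [1] / [2]
  Insert 6 (step 3): P = [3, 6] / [7];  Q = [1, 3] / [2]
  Insert 1 (step 4): P = [1, 6] / [3] / [7];  Q = [1, 3] / [2] / [4]
  Insert 4 (step 5): P = [1, 4] / [3, 6] / [7];  Q = [1, 3] / [2, 5] / [4]
  Insert 2 (step 6): P = [1, 2] / [3, 4] / [6] / [7];  Q = [1, 3] / [2, 5] / [4] / [6]
  Insert 9 (step 7): P = [1, 2, 9] / [3, 4] / [6] / [7];  Q = [1, 3, 7] / [2, 5] / [4] / [6]
  Insert 8 (step 8): P = [1, 2, 8] / [3, 4, 9] / [6] / [7];  Q = [1, 3, 7] / [2, 5, 8] / [4] / [6]
  Insert 5 (step 9): P = [1, 2, 5] / [3, 4, 8] / [6, 9] / [7];  Q = [1, 3, 7] / [2, 5, 8] / [4, 9] / [6]
Final shape: (3, 3, 2, 1).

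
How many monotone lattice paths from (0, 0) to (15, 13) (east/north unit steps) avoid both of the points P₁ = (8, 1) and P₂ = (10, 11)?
Number of paths = 29594106

Inclusion–exclusion. Total paths: C(28, 15) = 37442160. Through P₁: C(9, 8)·C(19, 7) = 453492. Through P₂: C(21, 10)·C(7, 5) = 7407036. Since P₁ is strictly southwest of P₂, a monotone path through both must visit P₁ then P₂; paths through both = C(9, 8)·C(12, 2)·C(7, 5) = 12474. Avoid both = 37442160 − 453492 − 7407036 + 12474 = 29594106.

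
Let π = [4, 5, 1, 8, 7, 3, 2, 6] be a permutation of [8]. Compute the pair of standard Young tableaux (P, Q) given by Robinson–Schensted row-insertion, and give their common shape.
P = [1, 2, 6] / [3, 5, 7] / [4] / [8];  Q = [1, 2, 4] / [3, 5, 8] / [6] / [7];  common shape = (3, 3, 1, 1)

Row-insert the values π_1, π_2, … into P one at a time, bumping the leftmost entry strictly greater than the inserted value down to the next row. The recording tableau Q records, in position (i, j), the step at which that cell was added to P.
  Insert 4 (step 1): P = [4];  Q = [1]
  Insert 5 (step 2): P = [4, 5];  Q = [1, 2]
  Insert 1 (step 3): P = [1, 5] / [4];  Q = [1, 2] / [3]
  Insert 8 (step 4): P = [1, 5, 8] / [4];  Q = [1, 2, 4] / [3]
  Insert 7 (step 5): P = [1, 5, 7] / [4, 8];  Q = [1, 2, 4] / [3, 5]
  Insert 3 (step 6): P = [1, 3, 7] / [4, 5] / [8];  Q = [1, 2, 4] / [3, 5] / [6]
  Insert 2 (step 7): P = [1, 2, 7] / [3, 5] / [4] / [8];  Q = [1, 2, 4] / [3, 5] / [6] / [7]
  Insert 6 (step 8): P = [1, 2, 6] / [3, 5, 7] / [4] / [8];  Q = [1, 2, 4] / [3, 5, 8] / [6] / [7]
Final shape: (3, 3, 1, 1).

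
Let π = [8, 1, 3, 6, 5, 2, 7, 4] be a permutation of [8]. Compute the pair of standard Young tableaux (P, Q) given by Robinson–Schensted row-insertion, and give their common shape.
P = [1, 2, 4, 7] / [3, 5] / [6] / [8];  Q = [1, 3, 4, 7] / [2, 8] / [5] / [6];  common shape = (4, 2, 1, 1)

Row-insert the values π_1, π_2, … into P one at a time, bumping the leftmost entry strictly greater than the inserted value down to the next row. The recording tableau Q records, in position (i, j), the step at which that cell was added to P.
  Insert 8 (step 1): P = [8];  Q = [1]
  Insert 1 (step 2): P = [1] / [8];  Q = [1] / [2]
  Insert 3 (step 3): P = [1, 3] / [8];  Q = [1, 3] / [2]
  Insert 6 (step 4): P = [1, 3, 6] / [8];  Q = [1, 3, 4] / [2]
  Insert 5 (step 5): P = [1, 3, 5] / [6] / [8];  Q = [1, 3, 4] / [2] / [5]
  Insert 2 (step 6): P = [1, 2, 5] / [3] / [6] / [8];  Q = [1, 3, 4] / [2] / [5] / [6]
  Insert 7 (step 7): P = [1, 2, 5, 7] / [3] / [6] / [8];  Q = [1, 3, 4, 7] / [2] / [5] / [6]
  Insert 4 (step 8): P = [1, 2, 4, 7] / [3, 5] / [6] / [8];  Q = [1, 3, 4, 7] / [2, 8] / [5] / [6]
Final shape: (4, 2, 1, 1).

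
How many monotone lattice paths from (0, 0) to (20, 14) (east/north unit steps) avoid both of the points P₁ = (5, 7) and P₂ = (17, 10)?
Number of paths = 974247417

Inclusion–exclusion. Total paths: C(34, 20) = 1391975640. Through P₁: C(12, 5)·C(22, 15) = 135070848. Through P₂: C(27, 17)·C(7, 3) = 295269975. Since P₁ is strictly southwest of P₂, a monotone path through both must visit P₁ then P₂; paths through both = C(12, 5)·C(15, 12)·C(7, 3) = 12612600. Avoid both = 1391975640 − 135070848 − 295269975 + 12612600 = 974247417.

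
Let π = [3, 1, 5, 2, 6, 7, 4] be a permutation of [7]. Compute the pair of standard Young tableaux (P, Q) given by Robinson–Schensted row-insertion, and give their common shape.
P = [1, 2, 4, 7] / [3, 5, 6];  Q = [1, 3, 5, 6] / [2, 4, 7];  common shape = (4, 3)

Row-insert the values π_1, π_2, … into P one at a time, bumping the leftmost entry strictly greater than the inserted value down to the next row. The recording tableau Q records, in position (i, j), the step at which that cell was added to P.
  Insert 3 (step 1): P = [3];  Q = [1]
  Insert 1 (step 2): P = [1] / [3];  Q = [1] / [2]
  Insert 5 (step 3): P = [1, 5] / [3];  Q = [1, 3] / [2]
  Insert 2 (step 4): P = [1, 2] / [3, 5];  Q = [1, 3] / [2, 4]
  Insert 6 (step 5): P = [1, 2, 6] / [3, 5];  Q = [1, 3, 5] / [2, 4]
  Insert 7 (step 6): P = [1, 2, 6, 7] / [3, 5];  Q = [1, 3, 5, 6] / [2, 4]
  Insert 4 (step 7): P = [1, 2, 4, 7] / [3, 5, 6];  Q = [1, 3, 5, 6] / [2, 4, 7]
Final shape: (4, 3).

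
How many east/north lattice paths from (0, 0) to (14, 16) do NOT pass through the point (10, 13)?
Number of paths = 105380365

Total paths from (0, 0) to (14, 16): C(30, 14) = 145422675. Paths through (10, 13): (paths (0, 0) → (10, 13)) × (paths (10, 13) → (14, 16)) = C(23, 10) · C(7, 4) = 1144066 · 35 = 40042310. Avoidance count = 145422675 − 40042310 = 105380365.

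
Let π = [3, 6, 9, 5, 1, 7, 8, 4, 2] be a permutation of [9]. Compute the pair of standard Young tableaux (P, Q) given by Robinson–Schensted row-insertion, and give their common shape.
P = [1, 2, 7, 8] / [3, 4] / [5, 9] / [6];  Q = [1, 2, 3, 7] / [4, 6] / [5, 8] / [9];  common shape = (4, 2, 2, 1)

Row-insert the values π_1, π_2, … into P one at a time, bumping the leftmost entry strictly greater than the inserted value down to the next row. The recording tableau Q records, in position (i, j), the step at which that cell was added to P.
  Insert 3 (step 1): P = [3];  Q = [1]
  Insert 6 (step 2): P = [3, 6];  Q = [1, 2]
  Insert 9 (step 3): P = [3, 6, 9];  Q = [1, 2, 3]
  Insert 5 (step 4): P = [3, 5, 9] / [6];  Q = [1, 2, 3] / [4]
  Insert 1 (step 5): P = [1, 5, 9] / [3] / [6];  Q = [1, 2, 3] / [4] / [5]
  Insert 7 (step 6): P = [1, 5, 7] / [3, 9] / [6];  Q = [1, 2, 3] / [4, 6] / [5]
  Insert 8 (step 7): P = [1, 5, 7, 8] / [3, 9] / [6];  Q = [1, 2, 3, 7] / [4, 6] / [5]
  Insert 4 (step 8): P = [1, 4, 7, 8] / [3, 5] / [6, 9];  Q = [1, 2, 3, 7] / [4, 6] / [5, 8]
  Insert 2 (step 9): P = [1, 2, 7, 8] / [3, 4] / [5, 9] / [6];  Q = [1, 2, 3, 7] / [4, 6] / [5, 8] / [9]
Final shape: (4, 2, 2, 1).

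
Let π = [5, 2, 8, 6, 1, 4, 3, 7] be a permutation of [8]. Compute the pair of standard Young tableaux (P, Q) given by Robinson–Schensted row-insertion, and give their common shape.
P = [1, 3, 7] / [2, 4] / [5, 6] / [8];  Q = [1, 3, 8] / [2, 4] / [5, 6] / [7];  common shape = (3, 2, 2, 1)

Row-insert the values π_1, π_2, … into P one at a time, bumping the leftmost entry strictly greater than the inserted value down to the next row. The recording tableau Q records, in position (i, j), the step at which that cell was added to P.
  Insert 5 (step 1): P = [5];  Q = [1]
  Insert 2 (step 2): P = [2] / [5];  Q = [1] / [2]
  Insert 8 (step 3): P = [2, 8] / [5];  Q = [1, 3] / [2]
  Insert 6 (step 4): P = [2, 6] / [5, 8];  Q = [1, 3] / [2, 4]
  Insert 1 (step 5): P = [1, 6] / [2, 8] / [5];  Q = [1, 3] / [2, 4] / [5]
  Insert 4 (step 6): P = [1, 4] / [2, 6] / [5, 8];  Q = [1, 3] / [2, 4] / [5, 6]
  Insert 3 (step 7): P = [1, 3] / [2, 4] / [5, 6] / [8];  Q = [1, 3] / [2, 4] / [5, 6] / [7]
  Insert 7 (step 8): P = [1, 3, 7] / [2, 4] / [5, 6] / [8];  Q = [1, 3, 8] / [2, 4] / [5, 6] / [7]
Final shape: (3, 2, 2, 1).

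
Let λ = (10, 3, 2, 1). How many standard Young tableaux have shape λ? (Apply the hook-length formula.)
# SYT of shape (10, 3, 2, 1) = 71680

Hook-length formula: f^λ = n! / Π hook(c), product over all cells c of the Young diagram. For λ = (10, 3, 2, 1), n = 16 boxes. Hook lengths by row (left-to-right, top-to-bottom): [13, 11, 9, 7, 6, 5, 4, 3, 2, 1]; [5, 3, 1]; [3, 1]; [1]. Product of hooks = 291891600. So f^λ = 16! / 291891600 = 20922789888000 / 291891600 = 71680.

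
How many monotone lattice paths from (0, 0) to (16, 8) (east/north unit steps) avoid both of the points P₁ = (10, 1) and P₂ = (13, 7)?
Number of paths = 410211

Inclusion–exclusion. Total paths: C(24, 16) = 735471. Through P₁: C(11, 10)·C(13, 6) = 18876. Through P₂: C(20, 13)·C(4, 3) = 310080. Since P₁ is strictly southwest of P₂, a monotone path through both must visit P₁ then P₂; paths through both = C(11, 10)·C(9, 3)·C(4, 3) = 3696. Avoid both = 735471 − 18876 − 310080 + 3696 = 410211.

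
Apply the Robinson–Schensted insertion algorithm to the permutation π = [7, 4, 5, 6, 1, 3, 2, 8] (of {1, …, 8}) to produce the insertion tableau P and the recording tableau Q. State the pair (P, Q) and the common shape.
P = [1, 2, 6, 8] / [3, 5] / [4] / [7];  Q = [1, 3, 4, 8] / [2, 6] / [5] / [7];  common shape = (4, 2, 1, 1)

Row-insert the values π_1, π_2, … into P one at a time, bumping the leftmost entry strictly greater than the inserted value down to the next row. The recording tableau Q records, in position (i, j), the step at which that cell was added to P.
  Insert 7 (step 1): P = [7];  Q = [1]
  Insert 4 (step 2): P = [4] / [7];  Q = [1] / [2]
  Insert 5 (step 3): P = [4, 5] / [7];  Q = [1, 3] / [2]
  Insert 6 (step 4): P = [4, 5, 6] / [7];  Q = [1, 3, 4] / [2]
  Insert 1 (step 5): P = [1, 5, 6] / [4] / [7];  Q = [1, 3, 4] / [2] / [5]
  Insert 3 (step 6): P = [1, 3, 6] / [4, 5] / [7];  Q = [1, 3, 4] / [2, 6] / [5]
  Insert 2 (step 7): P = [1, 2, 6] / [3, 5] / [4] / [7];  Q = [1, 3, 4] / [2, 6] / [5] / [7]
  Insert 8 (step 8): P = [1, 2, 6, 8] / [3, 5] / [4] / [7];  Q = [1, 3, 4, 8] / [2, 6] / [5] / [7]
Final shape: (4, 2, 1, 1).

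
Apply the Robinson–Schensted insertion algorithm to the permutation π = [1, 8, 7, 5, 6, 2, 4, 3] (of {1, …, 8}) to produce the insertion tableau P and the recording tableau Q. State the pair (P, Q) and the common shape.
P = [1, 2, 3] / [4, 6] / [5] / [7] / [8];  Q = [1, 2, 5] / [3, 7] / [4] / [6] / [8];  common shape = (3, 2, 1, 1, 1)

Row-insert the values π_1, π_2, … into P one at a time, bumping the leftmost entry strictly greater than the inserted value down to the next row. The recording tableau Q records, in position (i, j), the step at which that cell was added to P.
  Insert 1 (step 1): P = [1];  Q = [1]
  Insert 8 (step 2): P = [1, 8];  Q = [1, 2]
  Insert 7 (step 3): P = [1, 7] / [8];  Q = [1, 2] / [3]
  Insert 5 (step 4): P = [1, 5] / [7] / [8];  Q = [1, 2] / [3] / [4]
  Insert 6 (step 5): P = [1, 5, 6] / [7] / [8];  Q = [1, 2, 5] / [3] / [4]
  Insert 2 (step 6): P = [1, 2, 6] / [5] / [7] / [8];  Q = [1, 2, 5] / [3] / [4] / [6]
  Insert 4 (step 7): P = [1, 2, 4] / [5, 6] / [7] / [8];  Q = [1, 2, 5] / [3, 7] / [4] / [6]
  Insert 3 (step 8): P = [1, 2, 3] / [4, 6] / [5] / [7] / [8];  Q = [1, 2, 5] / [3, 7] / [4] / [6] / [8]
Final shape: (3, 2, 1, 1, 1).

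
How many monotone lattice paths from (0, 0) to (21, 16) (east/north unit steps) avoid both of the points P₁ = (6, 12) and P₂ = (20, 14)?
Number of paths = 8634576726

Inclusion–exclusion. Total paths: C(37, 21) = 12875774670. Through P₁: C(18, 6)·C(19, 15) = 71954064. Through P₂: C(34, 20)·C(3, 1) = 4175926920. Since P₁ is strictly southwest of P₂, a monotone path through both must visit P₁ then P₂; paths through both = C(18, 6)·C(16, 14)·C(3, 1) = 6683040. Avoid both = 12875774670 − 71954064 − 4175926920 + 6683040 = 8634576726.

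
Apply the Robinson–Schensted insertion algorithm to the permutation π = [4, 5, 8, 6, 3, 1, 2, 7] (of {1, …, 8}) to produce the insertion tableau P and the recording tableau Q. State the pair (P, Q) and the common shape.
P = [1, 2, 6, 7] / [3, 5] / [4] / [8];  Q = [1, 2, 3, 8] / [4, 7] / [5] / [6];  common shape = (4, 2, 1, 1)

Row-insert the values π_1, π_2, … into P one at a time, bumping the leftmost entry strictly greater than the inserted value down to the next row. The recording tableau Q records, in position (i, j), the step at which that cell was added to P.
  Insert 4 (step 1): P = [4];  Q = [1]
  Insert 5 (step 2): P = [4, 5];  Q = [1, 2]
  Insert 8 (step 3): P = [4, 5, 8];  Q = [1, 2, 3]
  Insert 6 (step 4): P = [4, 5, 6] / [8];  Q = [1, 2, 3] / [4]
  Insert 3 (step 5): P = [3, 5, 6] / [4] / [8];  Q = [1, 2, 3] / [4] / [5]
  Insert 1 (step 6): P = [1, 5, 6] / [3] / [4] / [8];  Q = [1, 2, 3] / [4] / [5] / [6]
  Insert 2 (step 7): P = [1, 2, 6] / [3, 5] / [4] / [8];  Q = [1, 2, 3] / [4, 7] / [5] / [6]
  Insert 7 (step 8): P = [1, 2, 6, 7] / [3, 5] / [4] / [8];  Q = [1, 2, 3, 8] / [4, 7] / [5] / [6]
Final shape: (4, 2, 1, 1).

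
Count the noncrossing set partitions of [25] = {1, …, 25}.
C_25 = 4861946401452

These noncrossing partitions are counted by the Catalan number C_n = (1/(n + 1)) · C(2n, n). For n = 25: C_25 = (1/26) · C(50, 25) = 126410606437752/26 = 4861946401452.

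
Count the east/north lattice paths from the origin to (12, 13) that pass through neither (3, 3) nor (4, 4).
Number of paths = 2623440

Inclusion–exclusion. Total paths: C(25, 12) = 5200300. Through P₁: C(6, 3)·C(19, 9) = 1847560. Through P₂: C(8, 4)·C(17, 8) = 1701700. Since P₁ is strictly southwest of P₂, a monotone path through both must visit P₁ then P₂; paths through both = C(6, 3)·C(2, 1)·C(17, 8) = 972400. Avoid both = 5200300 − 1847560 − 1701700 + 972400 = 2623440.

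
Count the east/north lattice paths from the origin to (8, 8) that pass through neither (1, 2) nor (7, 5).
Number of paths = 5562

Inclusion–exclusion. Total paths: C(16, 8) = 12870. Through P₁: C(3, 1)·C(13, 7) = 5148. Through P₂: C(12, 7)·C(4, 1) = 3168. Since P₁ is strictly southwest of P₂, a monotone path through both must visit P₁ then P₂; paths through both = C(3, 1)·C(9, 6)·C(4, 1) = 1008. Avoid both = 12870 − 5148 − 3168 + 1008 = 5562.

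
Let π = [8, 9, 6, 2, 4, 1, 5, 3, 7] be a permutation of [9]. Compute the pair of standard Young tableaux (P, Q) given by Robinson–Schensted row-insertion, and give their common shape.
P = [1, 3, 5, 7] / [2, 4] / [6, 9] / [8];  Q = [1, 2, 7, 9] / [3, 5] / [4, 8] / [6];  common shape = (4, 2, 2, 1)

Row-insert the values π_1, π_2, … into P one at a time, bumping the leftmost entry strictly greater than the inserted value down to the next row. The recording tableau Q records, in position (i, j), the step at which that cell was added to P.
  Insert 8 (step 1): P = [8];  Q = [1]
  Insert 9 (step 2): P = [8, 9];  Q = [1, 2]
  Insert 6 (step 3): P = [6, 9] / [8];  Q = [1, 2] / [3]
  Insert 2 (step 4): P = [2, 9] / [6] / [8];  Q = [1, 2] / [3] / [4]
  Insert 4 (step 5): P = [2, 4] / [6, 9] / [8];  Q = [1, 2] / [3, 5] / [4]
  Insert 1 (step 6): P = [1, 4] / [2, 9] / [6] / [8];  Q = [1, 2] / [3, 5] / [4] / [6]
  Insert 5 (step 7): P = [1, 4, 5] / [2, 9] / [6] / [8];  Q = [1, 2, 7] / [3, 5] / [4] / [6]
  Insert 3 (step 8): P = [1, 3, 5] / [2, 4] / [6, 9] / [8];  Q = [1, 2, 7] / [3, 5] / [4, 8] / [6]
  Insert 7 (step 9): P = [1, 3, 5, 7] / [2, 4] / [6, 9] / [8];  Q = [1, 2, 7, 9] / [3, 5] / [4, 8] / [6]
Final shape: (4, 2, 2, 1).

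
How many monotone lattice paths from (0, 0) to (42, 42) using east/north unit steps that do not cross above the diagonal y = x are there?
C_42 = 39044429911904443959240

These NE paths below the diagonal are counted by the Catalan number C_n = (1/(n + 1)) · C(2n, n). For n = 42: C_42 = (1/43) · C(84, 42) = 1678910486211891090247320/43 = 39044429911904443959240.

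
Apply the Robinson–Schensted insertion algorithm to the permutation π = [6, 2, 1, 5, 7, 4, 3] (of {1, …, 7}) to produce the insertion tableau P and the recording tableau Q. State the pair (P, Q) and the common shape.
P = [1, 3, 7] / [2, 4] / [5] / [6];  Q = [1, 4, 5] / [2, 6] / [3] / [7];  common shape = (3, 2, 1, 1)

Row-insert the values π_1, π_2, … into P one at a time, bumping the leftmost entry strictly greater than the inserted value down to the next row. The recording tableau Q records, in position (i, j), the step at which that cell was added to P.
  Insert 6 (step 1): P = [6];  Q = [1]
  Insert 2 (step 2): P = [2] / [6];  Q = [1] / [2]
  Insert 1 (step 3): P = [1] / [2] / [6];  Q = [1] / [2] / [3]
  Insert 5 (step 4): P = [1, 5] / [2] / [6];  Q = [1, 4] / [2] / [3]
  Insert 7 (step 5): P = [1, 5, 7] / [2] / [6];  Q = [1, 4, 5] / [2] / [3]
  Insert 4 (step 6): P = [1, 4, 7] / [2, 5] / [6];  Q = [1, 4, 5] / [2, 6] / [3]
  Insert 3 (step 7): P = [1, 3, 7] / [2, 4] / [5] / [6];  Q = [1, 4, 5] / [2, 6] / [3] / [7]
Final shape: (3, 2, 1, 1).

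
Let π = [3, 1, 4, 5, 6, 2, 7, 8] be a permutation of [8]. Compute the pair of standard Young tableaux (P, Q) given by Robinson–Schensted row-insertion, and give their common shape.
P = [1, 2, 5, 6, 7, 8] / [3, 4];  Q = [1, 3, 4, 5, 7, 8] / [2, 6];  common shape = (6, 2)

Row-insert the values π_1, π_2, … into P one at a time, bumping the leftmost entry strictly greater than the inserted value down to the next row. The recording tableau Q records, in position (i, j), the step at which that cell was added to P.
  Insert 3 (step 1): P = [3];  Q = [1]
  Insert 1 (step 2): P = [1] / [3];  Q = [1] / [2]
  Insert 4 (step 3): P = [1, 4] / [3];  Q = [1, 3] / [2]
  Insert 5 (step 4): P = [1, 4, 5] / [3];  Q = [1, 3, 4] / [2]
  Insert 6 (step 5): P = [1, 4, 5, 6] / [3];  Q = [1, 3, 4, 5] / [2]
  Insert 2 (step 6): P = [1, 2, 5, 6] / [3, 4];  Q = [1, 3, 4, 5] / [2, 6]
  Insert 7 (step 7): P = [1, 2, 5, 6, 7] / [3, 4];  Q = [1, 3, 4, 5, 7] / [2, 6]
  Insert 8 (step 8): P = [1, 2, 5, 6, 7, 8] / [3, 4];  Q = [1, 3, 4, 5, 7, 8] / [2, 6]
Final shape: (6, 2).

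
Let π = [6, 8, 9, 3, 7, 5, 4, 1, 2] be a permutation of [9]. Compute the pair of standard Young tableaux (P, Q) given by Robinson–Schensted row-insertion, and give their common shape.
P = [1, 2, 9] / [3, 4] / [5, 7] / [6] / [8];  Q = [1, 2, 3] / [4, 5] / [6, 9] / [7] / [8];  common shape = (3, 2, 2, 1, 1)

Row-insert the values π_1, π_2, … into P one at a time, bumping the leftmost entry strictly greater than the inserted value down to the next row. The recording tableau Q records, in position (i, j), the step at which that cell was added to P.
  Insert 6 (step 1): P = [6];  Q = [1]
  Insert 8 (step 2): P = [6, 8];  Q = [1, 2]
  Insert 9 (step 3): P = [6, 8, 9];  Q = [1, 2, 3]
  Insert 3 (step 4): P = [3, 8, 9] / [6];  Q = [1, 2, 3] / [4]
  Insert 7 (step 5): P = [3, 7, 9] / [6, 8];  Q = [1, 2, 3] / [4, 5]
  Insert 5 (step 6): P = [3, 5, 9] / [6, 7] / [8];  Q = [1, 2, 3] / [4, 5] / [6]
  Insert 4 (step 7): P = [3, 4, 9] / [5, 7] / [6] / [8];  Q = [1, 2, 3] / [4, 5] / [6] / [7]
  Insert 1 (step 8): P = [1, 4, 9] / [3, 7] / [5] / [6] / [8];  Q = [1, 2, 3] / [4, 5] / [6] / [7] / [8]
  Insert 2 (step 9): P = [1, 2, 9] / [3, 4] / [5, 7] / [6] / [8];  Q = [1, 2, 3] / [4, 5] / [6, 9] / [7] / [8]
Final shape: (3, 2, 2, 1, 1).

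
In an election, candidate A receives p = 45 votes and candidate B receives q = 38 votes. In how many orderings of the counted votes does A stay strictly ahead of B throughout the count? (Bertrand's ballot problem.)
Strict-lead orderings = 53185384447358700405960

Total orderings of the 83 votes with 45 for A: C(83, 45) = 630626701304396019099240. By the Bertrand ballot formula (Cycle Lemma / reflection principle), the number of orderings in which A is strictly ahead of B throughout is (p − q)/(p + q) · C(p + q, p) = (45 − 38)/(45 + 38) · 630626701304396019099240 = 53185384447358700405960.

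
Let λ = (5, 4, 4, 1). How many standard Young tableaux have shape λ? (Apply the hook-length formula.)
# SYT of shape (5, 4, 4, 1) = 21021

Hook-length formula: f^λ = n! / Π hook(c), product over all cells c of the Young diagram. For λ = (5, 4, 4, 1), n = 14 boxes. Hook lengths by row (left-to-right, top-to-bottom): [8, 6, 5, 4, 1]; [6, 4, 3, 2]; [5, 3, 2, 1]; [1]. Product of hooks = 4147200. So f^λ = 14! / 4147200 = 87178291200 / 4147200 = 21021.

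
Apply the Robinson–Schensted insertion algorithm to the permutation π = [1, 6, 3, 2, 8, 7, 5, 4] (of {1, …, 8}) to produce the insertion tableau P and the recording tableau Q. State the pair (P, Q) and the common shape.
P = [1, 2, 4] / [3, 5] / [6, 7] / [8];  Q = [1, 2, 5] / [3, 6] / [4, 7] / [8];  common shape = (3, 2, 2, 1)

Row-insert the values π_1, π_2, … into P one at a time, bumping the leftmost entry strictly greater than the inserted value down to the next row. The recording tableau Q records, in position (i, j), the step at which that cell was added to P.
  Insert 1 (step 1): P = [1];  Q = [1]
  Insert 6 (step 2): P = [1, 6];  Q = [1, 2]
  Insert 3 (step 3): P = [1, 3] / [6];  Q = [1, 2] / [3]
  Insert 2 (step 4): P = [1, 2] / [3] / [6];  Q = [1, 2] / [3] / [4]
  Insert 8 (step 5): P = [1, 2, 8] / [3] / [6];  Q = [1, 2, 5] / [3] / [4]
  Insert 7 (step 6): P = [1, 2, 7] / [3, 8] / [6];  Q = [1, 2, 5] / [3, 6] / [4]
  Insert 5 (step 7): P = [1, 2, 5] / [3, 7] / [6, 8];  Q = [1, 2, 5] / [3, 6] / [4, 7]
  Insert 4 (step 8): P = [1, 2, 4] / [3, 5] / [6, 7] / [8];  Q = [1, 2, 5] / [3, 6] / [4, 7] / [8]
Final shape: (3, 2, 2, 1).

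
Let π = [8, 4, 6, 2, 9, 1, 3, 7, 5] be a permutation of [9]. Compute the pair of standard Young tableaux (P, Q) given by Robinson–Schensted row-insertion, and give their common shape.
P = [1, 3, 5] / [2, 6, 7] / [4, 9] / [8];  Q = [1, 3, 5] / [2, 7, 8] / [4, 9] / [6];  common shape = (3, 3, 2, 1)

Row-insert the values π_1, π_2, … into P one at a time, bumping the leftmost entry strictly greater than the inserted value down to the next row. The recording tableau Q records, in position (i, j), the step at which that cell was added to P.
  Insert 8 (step 1): P = [8];  Q = [1]
  Insert 4 (step 2): P = [4] / [8];  Q = [1] / [2]
  Insert 6 (step 3): P = [4, 6] / [8];  Q = [1, 3] / [2]
  Insert 2 (step 4): P = [2, 6] / [4] / [8];  Q = [1, 3] / [2] / [4]
  Insert 9 (step 5): P = [2, 6, 9] / [4] / [8];  Q = [1, 3, 5] / [2] / [4]
  Insert 1 (step 6): P = [1, 6, 9] / [2] / [4] / [8];  Q = [1, 3, 5] / [2] / [4] / [6]
  Insert 3 (step 7): P = [1, 3, 9] / [2, 6] / [4] / [8];  Q = [1, 3, 5] / [2, 7] / [4] / [6]
  Insert 7 (step 8): P = [1, 3, 7] / [2, 6, 9] / [4] / [8];  Q = [1, 3, 5] / [2, 7, 8] / [4] / [6]
  Insert 5 (step 9): P = [1, 3, 5] / [2, 6, 7] / [4, 9] / [8];  Q = [1, 3, 5] / [2, 7, 8] / [4, 9] / [6]
Final shape: (3, 3, 2, 1).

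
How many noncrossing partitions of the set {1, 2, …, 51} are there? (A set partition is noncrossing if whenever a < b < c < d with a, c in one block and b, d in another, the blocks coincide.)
C_51 = 7684785670514316385230816156

These noncrossing partitions are counted by the Catalan number C_n = (1/(n + 1)) · C(2n, n). For n = 51: C_51 = (1/52) · C(102, 51) = 399608854866744452032002440112/52 = 7684785670514316385230816156.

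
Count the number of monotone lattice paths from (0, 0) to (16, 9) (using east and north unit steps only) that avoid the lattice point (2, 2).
Number of paths = 1345295

Total paths from (0, 0) to (16, 9): C(25, 16) = 2042975. Paths through (2, 2): (paths (0, 0) → (2, 2)) × (paths (2, 2) → (16, 9)) = C(4, 2) · C(21, 14) = 6 · 116280 = 697680. Avoidance count = 2042975 − 697680 = 1345295.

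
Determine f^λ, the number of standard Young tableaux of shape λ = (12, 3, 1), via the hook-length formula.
# SYT of shape (12, 3, 1) = 3900

Hook-length formula: f^λ = n! / Π hook(c), product over all cells c of the Young diagram. For λ = (12, 3, 1), n = 16 boxes. Hook lengths by row (left-to-right, top-to-bottom): [14, 12, 11, 9, 8, 7, 6, 5, 4, 3, 2, 1]; [4, 2, 1]; [1]. Product of hooks = 5364817920. So f^λ = 16! / 5364817920 = 20922789888000 / 5364817920 = 3900.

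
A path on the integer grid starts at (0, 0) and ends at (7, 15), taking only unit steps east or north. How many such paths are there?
Number of paths = 170544

A monotone lattice path from (0, 0) to (7, 15) consists of 7 east steps and 15 north steps in some order, so it is determined by which 7 of the 22 steps are east. The count is C(22, 7) = 170544.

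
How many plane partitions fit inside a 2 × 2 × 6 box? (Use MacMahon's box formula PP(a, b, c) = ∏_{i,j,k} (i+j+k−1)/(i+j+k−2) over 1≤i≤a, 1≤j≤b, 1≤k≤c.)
PP(2, 2, 6) = 336

Evaluate the triple product over i = 1..2, j = 1..2, k = 1..6. The factors are (2/1) · (3/2) · (4/3) · (5/4) · (6/5) · (7/6) · (3/2) · (4/3) · … (24 factors total). The numerators and denominators telescope so the product is an integer; carrying out the multiplication exactly gives PP(2, 2, 6) = 336.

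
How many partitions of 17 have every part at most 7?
p(17, parts ≤ 7) = 201

Use the recurrence p(n, m) = p(n, m−1) + p(n−m, m): either the largest part is < m (count p(n, m−1)) or the largest part is exactly m (remove one copy of m, count p(n−m, m)). With p(0, ·) = 1 this gives p(17, parts ≤ 7) = 201. (By conjugating Young diagrams, this also counts partitions of 17 into at most 7 parts.)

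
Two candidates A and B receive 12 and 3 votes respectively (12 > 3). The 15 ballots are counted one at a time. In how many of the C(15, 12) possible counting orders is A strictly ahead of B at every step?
Strict-lead orderings = 273

Total orderings of the 15 votes with 12 for A: C(15, 12) = 455. By the Bertrand ballot formula (Cycle Lemma / reflection principle), the number of orderings in which A is strictly ahead of B throughout is (p − q)/(p + q) · C(p + q, p) = (12 − 3)/(12 + 3) · 455 = 273.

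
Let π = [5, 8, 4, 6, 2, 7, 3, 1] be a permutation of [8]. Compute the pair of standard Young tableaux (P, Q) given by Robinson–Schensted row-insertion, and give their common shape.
P = [1, 3, 7] / [2, 6] / [4, 8] / [5];  Q = [1, 2, 6] / [3, 4] / [5, 7] / [8];  common shape = (3, 2, 2, 1)

Row-insert the values π_1, π_2, … into P one at a time, bumping the leftmost entry strictly greater than the inserted value down to the next row. The recording tableau Q records, in position (i, j), the step at which that cell was added to P.
  Insert 5 (step 1): P = [5];  Q = [1]
  Insert 8 (step 2): P = [5, 8];  Q = [1, 2]
  Insert 4 (step 3): P = [4, 8] / [5];  Q = [1, 2] / [3]
  Insert 6 (step 4): P = [4, 6] / [5, 8];  Q = [1, 2] / [3, 4]
  Insert 2 (step 5): P = [2, 6] / [4, 8] / [5];  Q = [1, 2] / [3, 4] / [5]
  Insert 7 (step 6): P = [2, 6, 7] / [4, 8] / [5];  Q = [1, 2, 6] / [3, 4] / [5]
  Insert 3 (step 7): P = [2, 3, 7] / [4, 6] / [5, 8];  Q = [1, 2, 6] / [3, 4] / [5, 7]
  Insert 1 (step 8): P = [1, 3, 7] / [2, 6] / [4, 8] / [5];  Q = [1, 2, 6] / [3, 4] / [5, 7] / [8]
Final shape: (3, 2, 2, 1).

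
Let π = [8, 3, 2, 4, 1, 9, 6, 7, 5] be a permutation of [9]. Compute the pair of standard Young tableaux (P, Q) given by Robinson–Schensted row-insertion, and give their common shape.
P = [1, 4, 5, 7] / [2, 6] / [3, 9] / [8];  Q = [1, 4, 6, 8] / [2, 7] / [3, 9] / [5];  common shape = (4, 2, 2, 1)

Row-insert the values π_1, π_2, … into P one at a time, bumping the leftmost entry strictly greater than the inserted value down to the next row. The recording tableau Q records, in position (i, j), the step at which that cell was added to P.
  Insert 8 (step 1): P = [8];  Q = [1]
  Insert 3 (step 2): P = [3] / [8];  Q = [1] / [2]
  Insert 2 (step 3): P = [2] / [3] / [8];  Q = [1] / [2] / [3]
  Insert 4 (step 4): P = [2, 4] / [3] / [8];  Q = [1, 4] / [2] / [3]
  Insert 1 (step 5): P = [1, 4] / [2] / [3] / [8];  Q = [1, 4] / [2] / [3] / [5]
  Insert 9 (step 6): P = [1, 4, 9] / [2] / [3] / [8];  Q = [1, 4, 6] / [2] / [3] / [5]
  Insert 6 (step 7): P = [1, 4, 6] / [2, 9] / [3] / [8];  Q = [1, 4, 6] / [2, 7] / [3] / [5]
  Insert 7 (step 8): P = [1, 4, 6, 7] / [2, 9] / [3] / [8];  Q = [1, 4, 6, 8] / [2, 7] / [3] / [5]
  Insert 5 (step 9): P = [1, 4, 5, 7] / [2, 6] / [3, 9] / [8];  Q = [1, 4, 6, 8] / [2, 7] / [3, 9] / [5]
Final shape: (4, 2, 2, 1).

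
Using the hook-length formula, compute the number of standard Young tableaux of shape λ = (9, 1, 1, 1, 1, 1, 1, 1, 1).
# SYT of shape (9, 1, 1, 1, 1, 1, 1, 1, 1) = 12870

Hook-length formula: f^λ = n! / Π hook(c), product over all cells c of the Young diagram. For λ = (9, 1, 1, 1, 1, 1, 1, 1, 1), n = 17 boxes. Hook lengths by row (left-to-right, top-to-bottom): [17, 8, 7, 6, 5, 4, 3, 2, 1]; [8]; [7]; [6]; [5]; [4]; [3]; [2]; [1]. Product of hooks = 27636940800. So f^λ = 17! / 27636940800 = 355687428096000 / 27636940800 = 12870.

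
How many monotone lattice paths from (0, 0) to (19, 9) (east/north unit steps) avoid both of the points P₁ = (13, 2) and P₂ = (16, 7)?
Number of paths = 4333950

Inclusion–exclusion. Total paths: C(28, 19) = 6906900. Through P₁: C(15, 13)·C(13, 6) = 180180. Through P₂: C(23, 16)·C(5, 3) = 2451570. Since P₁ is strictly southwest of P₂, a monotone path through both must visit P₁ then P₂; paths through both = C(15, 13)·C(8, 3)·C(5, 3) = 58800. Avoid both = 6906900 − 180180 − 2451570 + 58800 = 4333950.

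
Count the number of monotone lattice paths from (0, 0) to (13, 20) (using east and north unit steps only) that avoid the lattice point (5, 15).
Number of paths = 553212792

Total paths from (0, 0) to (13, 20): C(33, 13) = 573166440. Paths through (5, 15): (paths (0, 0) → (5, 15)) × (paths (5, 15) → (13, 20)) = C(20, 5) · C(13, 8) = 15504 · 1287 = 19953648. Avoidance count = 573166440 − 19953648 = 553212792.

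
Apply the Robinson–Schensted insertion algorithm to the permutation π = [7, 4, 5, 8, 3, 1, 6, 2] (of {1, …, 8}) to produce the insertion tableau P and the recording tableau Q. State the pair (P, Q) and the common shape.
P = [1, 2, 6] / [3, 5] / [4, 8] / [7];  Q = [1, 3, 4] / [2, 7] / [5, 8] / [6];  common shape = (3, 2, 2, 1)

Row-insert the values π_1, π_2, … into P one at a time, bumping the leftmost entry strictly greater than the inserted value down to the next row. The recording tableau Q records, in position (i, j), the step at which that cell was added to P.
  Insert 7 (step 1): P = [7];  Q = [1]
  Insert 4 (step 2): P = [4] / [7];  Q = [1] / [2]
  Insert 5 (step 3): P = [4, 5] / [7];  Q = [1, 3] / [2]
  Insert 8 (step 4): P = [4, 5, 8] / [7];  Q = [1, 3, 4] / [2]
  Insert 3 (step 5): P = [3, 5, 8] / [4] / [7];  Q = [1, 3, 4] / [2] / [5]
  Insert 1 (step 6): P = [1, 5, 8] / [3] / [4] / [7];  Q = [1, 3, 4] / [2] / [5] / [6]
  Insert 6 (step 7): P = [1, 5, 6] / [3, 8] / [4] / [7];  Q = [1, 3, 4] / [2, 7] / [5] / [6]
  Insert 2 (step 8): P = [1, 2, 6] / [3, 5] / [4, 8] / [7];  Q = [1, 3, 4] / [2, 7] / [5, 8] / [6]
Final shape: (3, 2, 2, 1).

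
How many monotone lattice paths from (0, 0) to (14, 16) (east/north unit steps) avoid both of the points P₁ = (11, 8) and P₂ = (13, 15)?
Number of paths = 63509229

Inclusion–exclusion. Total paths: C(30, 14) = 145422675. Through P₁: C(19, 11)·C(11, 3) = 12471030. Through P₂: C(28, 13)·C(2, 1) = 74884320. Since P₁ is strictly southwest of P₂, a monotone path through both must visit P₁ then P₂; paths through both = C(19, 11)·C(9, 2)·C(2, 1) = 5441904. Avoid both = 145422675 − 12471030 − 74884320 + 5441904 = 63509229.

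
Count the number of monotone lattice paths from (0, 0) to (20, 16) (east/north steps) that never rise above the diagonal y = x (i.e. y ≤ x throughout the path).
Number of paths = 1739969550

By the reflection principle (André's argument), the number of monotone paths to (20, 16) with n ≤ m that never go above y = x is C(36, 20) − C(36, 21) = 7307872110 − 5567902560 = 1739969550.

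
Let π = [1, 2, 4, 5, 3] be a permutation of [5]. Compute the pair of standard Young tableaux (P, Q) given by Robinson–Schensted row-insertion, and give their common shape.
P = [1, 2, 3, 5] / [4];  Q = [1, 2, 3, 4] / [5];  common shape = (4, 1)

Row-insert the values π_1, π_2, … into P one at a time, bumping the leftmost entry strictly greater than the inserted value down to the next row. The recording tableau Q records, in position (i, j), the step at which that cell was added to P.
  Insert 1 (step 1): P = [1];  Q = [1]
  Insert 2 (step 2): P = [1, 2];  Q = [1, 2]
  Insert 4 (step 3): P = [1, 2, 4];  Q = [1, 2, 3]
  Insert 5 (step 4): P = [1, 2, 4, 5];  Q = [1, 2, 3, 4]
  Insert 3 (step 5): P = [1, 2, 3, 5] / [4];  Q = [1, 2, 3, 4] / [5]
Final shape: (4, 1).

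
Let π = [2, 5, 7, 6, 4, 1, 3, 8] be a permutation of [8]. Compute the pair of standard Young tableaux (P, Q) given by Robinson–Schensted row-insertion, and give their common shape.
P = [1, 3, 6, 8] / [2, 4] / [5] / [7];  Q = [1, 2, 3, 8] / [4, 7] / [5] / [6];  common shape = (4, 2, 1, 1)

Row-insert the values π_1, π_2, … into P one at a time, bumping the leftmost entry strictly greater than the inserted value down to the next row. The recording tableau Q records, in position (i, j), the step at which that cell was added to P.
  Insert 2 (step 1): P = [2];  Q = [1]
  Insert 5 (step 2): P = [2, 5];  Q = [1, 2]
  Insert 7 (step 3): P = [2, 5, 7];  Q = [1, 2, 3]
  Insert 6 (step 4): P = [2, 5, 6] / [7];  Q = [1, 2, 3] / [4]
  Insert 4 (step 5): P = [2, 4, 6] / [5] / [7];  Q = [1, 2, 3] / [4] / [5]
  Insert 1 (step 6): P = [1, 4, 6] / [2] / [5] / [7];  Q = [1, 2, 3] / [4] / [5] / [6]
  Insert 3 (step 7): P = [1, 3, 6] / [2, 4] / [5] / [7];  Q = [1, 2, 3] / [4, 7] / [5] / [6]
  Insert 8 (step 8): P = [1, 3, 6, 8] / [2, 4] / [5] / [7];  Q = [1, 2, 3, 8] / [4, 7] / [5] / [6]
Final shape: (4, 2, 1, 1).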